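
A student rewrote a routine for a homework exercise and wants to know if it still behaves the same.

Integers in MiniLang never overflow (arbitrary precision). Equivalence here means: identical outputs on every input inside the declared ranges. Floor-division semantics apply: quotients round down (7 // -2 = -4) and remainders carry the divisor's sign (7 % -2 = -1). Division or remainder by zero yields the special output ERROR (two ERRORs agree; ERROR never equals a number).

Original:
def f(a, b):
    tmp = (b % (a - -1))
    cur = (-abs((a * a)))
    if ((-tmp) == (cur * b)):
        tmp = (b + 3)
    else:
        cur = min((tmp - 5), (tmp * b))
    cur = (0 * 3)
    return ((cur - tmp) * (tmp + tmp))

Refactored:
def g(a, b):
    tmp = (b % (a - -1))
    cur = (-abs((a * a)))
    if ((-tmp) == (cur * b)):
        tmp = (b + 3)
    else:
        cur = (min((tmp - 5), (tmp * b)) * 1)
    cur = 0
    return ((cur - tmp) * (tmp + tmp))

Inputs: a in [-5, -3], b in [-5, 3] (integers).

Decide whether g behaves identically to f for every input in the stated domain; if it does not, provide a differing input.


Comparing the listings, the differences include: constant usage differs.
One worked example (a=-5, b=1) — f: tmp := -3 | cur := -25 | ((-tmp) == (cur * b)): false | cur := -8 | cur := 0 | result -18; g: tmp := -3 | cur := -25 | ((-tmp) == (cur * b)): false | cur := -8 | cur := 0 | result -18; agreement on -18.
An exhaustive pass over the 27 declared inputs shows identical outputs.
verdict: equivalent


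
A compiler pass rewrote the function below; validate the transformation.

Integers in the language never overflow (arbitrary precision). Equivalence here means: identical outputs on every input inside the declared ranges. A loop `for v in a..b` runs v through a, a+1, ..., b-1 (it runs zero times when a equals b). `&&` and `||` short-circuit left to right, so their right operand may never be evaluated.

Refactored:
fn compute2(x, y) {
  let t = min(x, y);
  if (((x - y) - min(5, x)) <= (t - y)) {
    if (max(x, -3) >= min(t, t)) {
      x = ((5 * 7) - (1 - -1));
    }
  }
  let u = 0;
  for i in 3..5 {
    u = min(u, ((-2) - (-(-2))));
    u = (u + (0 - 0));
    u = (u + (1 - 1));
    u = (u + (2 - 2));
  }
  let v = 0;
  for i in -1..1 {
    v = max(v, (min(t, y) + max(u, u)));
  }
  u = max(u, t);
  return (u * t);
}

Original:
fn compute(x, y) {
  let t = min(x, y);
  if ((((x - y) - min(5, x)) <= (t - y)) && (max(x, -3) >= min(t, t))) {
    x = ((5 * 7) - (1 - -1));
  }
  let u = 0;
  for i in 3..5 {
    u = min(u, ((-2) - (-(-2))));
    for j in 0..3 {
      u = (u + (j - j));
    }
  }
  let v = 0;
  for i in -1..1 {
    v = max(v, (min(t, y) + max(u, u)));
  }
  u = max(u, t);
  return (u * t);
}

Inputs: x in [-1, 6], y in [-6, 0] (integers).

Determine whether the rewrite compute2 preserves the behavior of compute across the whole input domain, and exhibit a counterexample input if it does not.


Changes here: statement counts differ; also arithmetic usage differs; also loop structure differs; also boolean connective usage differs; also branching structure differs; also constant usage differs; also local variable names differ; the full 56-point sweep finds no disagreement.
verdict: equivalent


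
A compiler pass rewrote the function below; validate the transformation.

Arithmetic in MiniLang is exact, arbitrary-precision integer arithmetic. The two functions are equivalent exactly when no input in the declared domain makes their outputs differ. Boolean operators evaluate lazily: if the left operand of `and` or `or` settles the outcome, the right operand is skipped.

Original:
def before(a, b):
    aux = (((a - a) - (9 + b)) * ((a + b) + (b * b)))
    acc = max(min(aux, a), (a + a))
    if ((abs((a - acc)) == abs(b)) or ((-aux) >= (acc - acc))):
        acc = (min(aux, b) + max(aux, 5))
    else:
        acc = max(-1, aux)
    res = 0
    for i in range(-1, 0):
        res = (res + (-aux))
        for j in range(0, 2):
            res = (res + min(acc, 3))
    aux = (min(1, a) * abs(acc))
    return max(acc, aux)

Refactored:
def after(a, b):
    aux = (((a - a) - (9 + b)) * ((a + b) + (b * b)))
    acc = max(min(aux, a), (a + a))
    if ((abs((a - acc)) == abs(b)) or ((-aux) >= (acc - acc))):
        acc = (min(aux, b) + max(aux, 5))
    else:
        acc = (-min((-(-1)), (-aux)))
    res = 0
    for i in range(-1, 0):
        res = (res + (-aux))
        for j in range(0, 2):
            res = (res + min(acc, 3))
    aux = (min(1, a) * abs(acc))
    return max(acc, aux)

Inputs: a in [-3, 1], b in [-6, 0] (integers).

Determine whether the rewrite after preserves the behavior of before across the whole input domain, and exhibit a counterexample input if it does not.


The two versions differ — the changes include min/max/abs usage differs.
As a probe, take a=1, b=-4: before runs aux = -65; acc = 2; ((abs((a - acc)) == abs(b)) or ((-aux) >= (acc - acc))) -> true; acc = -60; res = 0; [i=-1]; res = 65; [j=0]; res = 5; [j=1]; res = -55; aux = 60; return 60; after runs aux = -65; acc = 2; ((abs((a - acc)) == abs(b)) or ((-aux) >= (acc - acc))) -> true; acc = -60; res = 0; [i=-1]; res = 65; [j=0]; res = 5; [j=1]; res = -55; aux = 60; return 60; both end at 60.
Across all 35 domain points the two functions coincide.
verdict: equivalent


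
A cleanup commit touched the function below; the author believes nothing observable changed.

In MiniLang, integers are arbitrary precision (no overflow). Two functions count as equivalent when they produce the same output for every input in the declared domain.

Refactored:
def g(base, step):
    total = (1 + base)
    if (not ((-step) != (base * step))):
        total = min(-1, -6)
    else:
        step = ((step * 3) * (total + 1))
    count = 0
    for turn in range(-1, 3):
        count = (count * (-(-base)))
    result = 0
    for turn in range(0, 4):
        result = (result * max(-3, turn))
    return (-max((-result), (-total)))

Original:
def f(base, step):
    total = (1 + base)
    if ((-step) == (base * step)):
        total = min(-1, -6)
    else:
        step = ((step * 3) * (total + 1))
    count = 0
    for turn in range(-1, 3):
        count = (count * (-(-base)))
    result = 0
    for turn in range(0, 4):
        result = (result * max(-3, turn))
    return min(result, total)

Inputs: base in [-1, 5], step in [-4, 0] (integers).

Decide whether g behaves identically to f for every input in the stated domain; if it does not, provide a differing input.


Side by side, the visible changes include: boolean connective usage differs, plus min/max/abs usage differs, plus comparison usage differs.
One worked example (base=3, step=-3) — f: total := 4 | ((-step) == (base * step)): false | step := -45 | count := 0 | iter turn=-1: | count := 0 | iter turn=0: | count := 0 | iter turn=1: | count := 0 | iter turn=2: | count := 0 | result := 0 | iter turn=0: | result := 0 | iter turn=1: | result := 0 | iter turn=2: | result := 0 | iter turn=3: | result := 0 | result 0; g: total := 4 | (not ((-step) != (base * step))): false | step := -45 | count := 0 | iter turn=-1: | count := 0 | iter turn=0: | count := 0 | iter turn=1: | count := 0 | iter turn=2: | count := 0 | result := 0 | iter turn=0: | result := 0 | iter turn=1: | result := 0 | iter turn=2: | result := 0 | iter turn=3: | result := 0 | result 0; agreement on 0.
Sweeping the whole domain (35 inputs) finds no disagreement.
verdict: equivalent


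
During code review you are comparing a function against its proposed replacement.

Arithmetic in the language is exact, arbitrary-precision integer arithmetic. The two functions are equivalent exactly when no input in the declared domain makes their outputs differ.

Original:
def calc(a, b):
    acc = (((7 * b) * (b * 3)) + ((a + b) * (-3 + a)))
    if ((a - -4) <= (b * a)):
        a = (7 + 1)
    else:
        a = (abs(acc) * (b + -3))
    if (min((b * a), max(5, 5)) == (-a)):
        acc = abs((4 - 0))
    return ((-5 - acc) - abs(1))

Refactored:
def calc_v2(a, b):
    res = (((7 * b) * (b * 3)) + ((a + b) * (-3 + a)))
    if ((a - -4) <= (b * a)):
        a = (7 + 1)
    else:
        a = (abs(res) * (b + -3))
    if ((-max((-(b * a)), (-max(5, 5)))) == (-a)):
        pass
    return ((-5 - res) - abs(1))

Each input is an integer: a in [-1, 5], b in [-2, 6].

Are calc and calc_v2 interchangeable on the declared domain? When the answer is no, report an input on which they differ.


Consider the input a=-1, b=3.
calc: acc=181, then ((a - -4) <= (b * a)) is false, then a=0, then (min((b * a), max(5, 5)) == (-a)) is true, then acc=4, then returns -10
calc_v2: res=181, then ((a - -4) <= (b * a)) is false, then a=0, then ((-max((-(b * a)), (-max(5, 5)))) == (-a)) is true, then returns -187
-10 against -187: the behavior changed.
verdict: not equivalent; witness: a=-1, b=3


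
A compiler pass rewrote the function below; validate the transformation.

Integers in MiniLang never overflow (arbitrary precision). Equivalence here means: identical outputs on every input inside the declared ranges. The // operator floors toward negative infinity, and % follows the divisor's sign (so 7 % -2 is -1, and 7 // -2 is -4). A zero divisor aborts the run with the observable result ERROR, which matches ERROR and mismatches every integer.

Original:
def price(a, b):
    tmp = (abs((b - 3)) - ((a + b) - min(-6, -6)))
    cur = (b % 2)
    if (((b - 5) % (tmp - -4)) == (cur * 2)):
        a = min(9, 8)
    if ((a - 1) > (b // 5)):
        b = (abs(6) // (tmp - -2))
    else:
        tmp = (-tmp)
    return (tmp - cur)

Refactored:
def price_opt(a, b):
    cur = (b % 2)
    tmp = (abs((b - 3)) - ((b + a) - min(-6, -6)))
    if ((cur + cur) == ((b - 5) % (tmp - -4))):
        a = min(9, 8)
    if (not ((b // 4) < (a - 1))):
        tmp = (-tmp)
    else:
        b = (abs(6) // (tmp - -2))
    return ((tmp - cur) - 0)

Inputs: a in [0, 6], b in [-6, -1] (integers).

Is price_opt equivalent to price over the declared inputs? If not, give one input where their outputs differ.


Not equivalent: a=0, b=-5 separates them (-8 vs 6).
price: tmp := 7 | cur := 1 | (((b - 5) % (tmp - -4)) == (cur * 2)): false | ((a - 1) > (b // 5)): false | tmp := -7 | result -8
price_opt: cur := 1 | tmp := 7 | ((cur + cur) == ((b - 5) % (tmp - -4))): false | (not ((b // 4) < (a - 1))): false | b := 0 | result 6
verdict: not equivalent; witness: a=0, b=-5


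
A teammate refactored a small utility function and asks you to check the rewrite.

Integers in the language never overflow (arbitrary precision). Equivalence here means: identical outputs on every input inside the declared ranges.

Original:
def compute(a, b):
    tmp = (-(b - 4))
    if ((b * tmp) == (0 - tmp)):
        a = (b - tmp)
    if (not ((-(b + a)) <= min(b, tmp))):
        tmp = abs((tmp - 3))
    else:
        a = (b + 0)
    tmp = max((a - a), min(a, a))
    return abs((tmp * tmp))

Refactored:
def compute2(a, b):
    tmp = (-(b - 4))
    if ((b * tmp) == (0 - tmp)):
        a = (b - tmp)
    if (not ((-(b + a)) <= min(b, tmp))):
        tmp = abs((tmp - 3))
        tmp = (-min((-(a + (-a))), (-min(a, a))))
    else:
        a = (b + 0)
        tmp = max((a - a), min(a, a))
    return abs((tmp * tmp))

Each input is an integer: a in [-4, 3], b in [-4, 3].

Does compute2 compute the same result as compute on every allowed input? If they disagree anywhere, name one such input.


Changes here: arithmetic usage differs; also statement counts differ; also min/max/abs usage differs; the full 64-point sweep finds no disagreement.
verdict: equivalent


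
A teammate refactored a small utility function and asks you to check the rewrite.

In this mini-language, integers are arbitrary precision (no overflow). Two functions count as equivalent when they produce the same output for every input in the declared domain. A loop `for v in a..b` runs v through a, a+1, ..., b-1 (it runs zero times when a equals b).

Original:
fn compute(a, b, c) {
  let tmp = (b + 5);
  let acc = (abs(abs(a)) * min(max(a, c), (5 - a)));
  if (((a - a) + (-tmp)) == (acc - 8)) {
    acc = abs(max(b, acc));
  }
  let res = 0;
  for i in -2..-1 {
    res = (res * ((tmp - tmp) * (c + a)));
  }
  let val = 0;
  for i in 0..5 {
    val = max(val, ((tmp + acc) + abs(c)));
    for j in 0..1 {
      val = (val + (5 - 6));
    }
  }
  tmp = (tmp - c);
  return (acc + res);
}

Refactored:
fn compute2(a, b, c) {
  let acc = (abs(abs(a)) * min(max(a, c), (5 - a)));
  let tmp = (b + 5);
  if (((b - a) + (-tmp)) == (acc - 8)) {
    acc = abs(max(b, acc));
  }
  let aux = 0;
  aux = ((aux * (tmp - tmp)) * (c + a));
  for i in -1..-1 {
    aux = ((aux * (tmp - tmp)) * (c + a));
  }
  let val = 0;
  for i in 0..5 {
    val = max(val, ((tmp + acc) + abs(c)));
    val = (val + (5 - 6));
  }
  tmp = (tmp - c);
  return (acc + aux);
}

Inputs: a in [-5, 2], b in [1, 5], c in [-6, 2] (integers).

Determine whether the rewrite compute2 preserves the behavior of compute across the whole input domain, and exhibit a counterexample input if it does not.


The rewrite breaks on a=-5, b=3, c=0, where the results are 3 and 0.
compute: tmp = 8; acc = 0; (((a - a) + (-tmp)) == (acc - 8)) -> true; acc = 3; res = 0; [i=-2]; res = 0; val = 0; [i=0]; val = 11; [j=0]; val = 10; [i=1]; val = 11; [j=0]; val = 10; [i=2]; val = 11; [j=0]; val = 10; [i=3]; val = 11; [j=0]; val = 10; [i=4]; val = 11; [j=0]; val = 10; tmp = 8; return 3
compute2: acc = 0; tmp = 8; (((b - a) + (-tmp)) == (acc - 8)) -> false; aux = 0; aux = 0; the i loop: no iterations; val = 0; [i=0]; val = 8; val = 7; [i=1]; val = 8; val = 7; [i=2]; val = 8; val = 7; [i=3]; val = 8; val = 7; [i=4]; val = 8; val = 7; tmp = 8; return 0
verdict: not equivalent; witness: a=-5, b=3, c=0


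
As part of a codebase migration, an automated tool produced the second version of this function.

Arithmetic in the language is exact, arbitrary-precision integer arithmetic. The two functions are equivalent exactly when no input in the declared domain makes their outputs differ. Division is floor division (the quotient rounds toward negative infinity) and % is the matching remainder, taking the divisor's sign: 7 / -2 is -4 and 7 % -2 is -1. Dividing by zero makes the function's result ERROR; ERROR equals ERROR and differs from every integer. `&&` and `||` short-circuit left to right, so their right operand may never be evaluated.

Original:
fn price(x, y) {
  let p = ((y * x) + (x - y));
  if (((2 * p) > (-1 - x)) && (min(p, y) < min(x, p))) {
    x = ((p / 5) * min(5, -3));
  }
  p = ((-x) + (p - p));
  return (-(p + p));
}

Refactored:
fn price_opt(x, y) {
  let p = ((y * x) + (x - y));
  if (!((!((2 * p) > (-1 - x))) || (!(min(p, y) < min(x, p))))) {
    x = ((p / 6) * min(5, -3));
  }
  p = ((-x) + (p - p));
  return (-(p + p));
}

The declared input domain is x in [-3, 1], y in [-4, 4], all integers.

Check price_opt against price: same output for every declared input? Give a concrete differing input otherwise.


Not equivalent: x=-2, y=-4 separates them (-12 vs -6).
price: p becomes 10; next (((2 * p) > (-1 - x)) && (min(p, y) < min(x, p))) evaluates to true; next x becomes -6; next p becomes 6; next final value -12
price_opt: p becomes 10; next (!((!((2 * p) > (-1 - x))) || (!(min(p, y) < min(x, p))))) evaluates to true; next x becomes -3; next p becomes 3; next final value -6
verdict: not equivalent; witness: x=-2, y=-4


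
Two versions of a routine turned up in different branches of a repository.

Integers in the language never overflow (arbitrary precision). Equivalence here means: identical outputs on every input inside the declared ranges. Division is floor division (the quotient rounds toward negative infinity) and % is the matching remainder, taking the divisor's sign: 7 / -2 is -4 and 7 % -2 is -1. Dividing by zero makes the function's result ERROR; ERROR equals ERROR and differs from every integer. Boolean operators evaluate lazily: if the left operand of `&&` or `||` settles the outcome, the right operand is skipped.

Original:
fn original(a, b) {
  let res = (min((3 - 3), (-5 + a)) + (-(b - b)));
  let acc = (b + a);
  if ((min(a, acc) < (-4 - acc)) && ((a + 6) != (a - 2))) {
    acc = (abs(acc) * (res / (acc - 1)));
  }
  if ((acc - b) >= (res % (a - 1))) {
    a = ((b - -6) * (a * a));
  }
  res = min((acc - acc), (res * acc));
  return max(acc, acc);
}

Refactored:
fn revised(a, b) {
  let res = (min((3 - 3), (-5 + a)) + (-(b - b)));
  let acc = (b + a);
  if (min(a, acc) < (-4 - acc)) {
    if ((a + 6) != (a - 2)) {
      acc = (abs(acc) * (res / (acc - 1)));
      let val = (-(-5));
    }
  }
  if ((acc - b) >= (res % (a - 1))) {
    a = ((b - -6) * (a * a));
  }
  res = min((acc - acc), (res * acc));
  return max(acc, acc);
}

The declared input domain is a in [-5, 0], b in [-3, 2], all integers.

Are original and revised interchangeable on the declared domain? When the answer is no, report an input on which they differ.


Comparing the listings, the differences include: constant usage differs; and branching structure differs; and local variable names differ; and boolean connective usage differs; and statement counts differ.
As a probe, take a=0, b=1: original runs res becomes -5; next acc becomes 1; next ((min(a, acc) < (-4 - acc)) && ((a + 6) != (a - 2))) evaluates to false; next ((acc - b) >= (res % (a - 1))) evaluates to true; next a becomes 0; next res becomes -5; next final value 1; revised runs res becomes -5; next acc becomes 1; next (min(a, acc) < (-4 - acc)) evaluates to false; next ((acc - b) >= (res % (a - 1))) evaluates to true; next a becomes 0; next res becomes -5; next final value 1; both end at 1.
Checked all 36 inputs in the declared domain: the outputs agree on every one.
verdict: equivalent


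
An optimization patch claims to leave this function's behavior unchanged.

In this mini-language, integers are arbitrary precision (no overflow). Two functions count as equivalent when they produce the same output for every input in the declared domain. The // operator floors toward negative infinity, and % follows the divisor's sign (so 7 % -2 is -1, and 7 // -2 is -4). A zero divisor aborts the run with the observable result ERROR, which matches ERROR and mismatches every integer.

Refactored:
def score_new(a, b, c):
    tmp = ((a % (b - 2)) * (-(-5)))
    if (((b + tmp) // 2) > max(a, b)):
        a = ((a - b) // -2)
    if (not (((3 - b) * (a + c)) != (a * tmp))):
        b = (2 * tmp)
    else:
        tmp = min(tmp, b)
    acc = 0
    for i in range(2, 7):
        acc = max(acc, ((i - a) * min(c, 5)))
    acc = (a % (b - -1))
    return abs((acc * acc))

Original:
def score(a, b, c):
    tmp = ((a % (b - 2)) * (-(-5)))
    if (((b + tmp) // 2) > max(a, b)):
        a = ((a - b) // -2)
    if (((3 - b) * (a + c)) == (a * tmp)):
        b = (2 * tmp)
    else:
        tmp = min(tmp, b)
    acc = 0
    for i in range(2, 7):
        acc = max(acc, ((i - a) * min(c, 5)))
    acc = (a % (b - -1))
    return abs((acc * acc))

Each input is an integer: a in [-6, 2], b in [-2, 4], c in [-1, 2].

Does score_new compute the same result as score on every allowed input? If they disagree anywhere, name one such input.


Reading the diff, among the changes: comparison usage differs, plus boolean connective usage differs.
As a probe, take a=2, b=2, c=1: score runs division by zero -> ERROR; score_new runs division by zero -> ERROR; both end at ERROR.
Sweeping the whole domain (252 inputs) finds no disagreement.
verdict: equivalent


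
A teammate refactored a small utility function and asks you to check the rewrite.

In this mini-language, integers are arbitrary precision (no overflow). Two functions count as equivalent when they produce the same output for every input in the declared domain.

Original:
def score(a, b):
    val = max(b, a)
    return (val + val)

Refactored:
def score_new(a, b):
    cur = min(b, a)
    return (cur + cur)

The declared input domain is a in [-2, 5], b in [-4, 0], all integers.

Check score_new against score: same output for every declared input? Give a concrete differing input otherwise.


Consider the input a=-2, b=-4.
score: val = -2; return -4
score_new: cur = -4; return -8
-4 against -8: the behavior changed.
verdict: not equivalent; witness: a=-2, b=-4


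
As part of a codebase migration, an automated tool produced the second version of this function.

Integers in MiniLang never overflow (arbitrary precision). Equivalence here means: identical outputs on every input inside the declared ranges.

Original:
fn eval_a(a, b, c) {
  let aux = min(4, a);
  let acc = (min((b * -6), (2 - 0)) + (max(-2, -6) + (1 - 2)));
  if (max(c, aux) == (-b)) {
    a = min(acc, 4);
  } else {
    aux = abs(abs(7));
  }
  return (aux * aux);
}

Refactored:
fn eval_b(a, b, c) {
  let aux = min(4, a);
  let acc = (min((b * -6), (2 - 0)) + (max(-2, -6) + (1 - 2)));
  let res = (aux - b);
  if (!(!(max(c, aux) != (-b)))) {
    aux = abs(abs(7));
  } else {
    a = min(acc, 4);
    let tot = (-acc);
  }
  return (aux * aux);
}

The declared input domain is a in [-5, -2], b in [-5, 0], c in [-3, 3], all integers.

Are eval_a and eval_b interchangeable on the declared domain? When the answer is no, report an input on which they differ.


Comparing the listings, the differences include: local variable names differ; and comparison usage differs; and arithmetic usage differs; and statement counts differ; and boolean connective usage differs.
As a probe, take a=-2, b=-5, c=-3: eval_a runs aux := -2 | acc := -1 | (max(c, aux) == (-b)): false | aux := 7 | result 49; eval_b runs aux := -2 | acc := -1 | res := 3 | (!(!(max(c, aux) != (-b)))): true | aux := 7 | result 49; both end at 49.
Checked all 168 inputs in the declared domain: the outputs agree on every one.
verdict: equivalent


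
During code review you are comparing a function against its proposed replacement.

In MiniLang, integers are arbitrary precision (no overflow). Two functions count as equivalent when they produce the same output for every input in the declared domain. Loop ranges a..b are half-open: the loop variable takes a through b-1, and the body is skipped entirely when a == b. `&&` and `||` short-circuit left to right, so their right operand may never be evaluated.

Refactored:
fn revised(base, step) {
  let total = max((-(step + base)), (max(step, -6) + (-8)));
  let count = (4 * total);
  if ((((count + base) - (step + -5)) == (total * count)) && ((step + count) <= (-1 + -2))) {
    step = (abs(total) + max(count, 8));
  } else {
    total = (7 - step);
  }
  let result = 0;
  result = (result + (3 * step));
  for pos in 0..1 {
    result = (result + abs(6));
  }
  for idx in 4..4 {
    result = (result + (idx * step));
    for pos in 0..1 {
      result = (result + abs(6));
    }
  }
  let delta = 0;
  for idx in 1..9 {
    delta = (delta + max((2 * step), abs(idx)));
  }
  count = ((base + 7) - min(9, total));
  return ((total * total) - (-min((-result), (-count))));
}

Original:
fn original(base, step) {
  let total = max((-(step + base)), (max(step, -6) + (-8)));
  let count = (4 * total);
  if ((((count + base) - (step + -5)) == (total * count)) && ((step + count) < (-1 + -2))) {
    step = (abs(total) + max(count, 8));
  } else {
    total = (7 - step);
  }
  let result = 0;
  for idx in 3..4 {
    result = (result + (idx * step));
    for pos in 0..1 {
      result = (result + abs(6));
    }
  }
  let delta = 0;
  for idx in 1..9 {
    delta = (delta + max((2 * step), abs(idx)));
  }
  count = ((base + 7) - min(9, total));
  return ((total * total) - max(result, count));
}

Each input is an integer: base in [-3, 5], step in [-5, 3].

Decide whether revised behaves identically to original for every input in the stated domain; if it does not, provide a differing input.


Equivalent. The suspicious edit (`((step + count) < (-1 + -2))` became `((step + count) <= (-1 + -2))`) never changes the result for any input inside the declared domain.
Checked all 81 inputs in the declared domain: the outputs agree on every one.
Tracing base=1, step=1: original: total := -2 | count := -8 | ((((count + base) - (step + -5)) == (total * count)) && ((step + count) < (-1 + -2))): false | total := 6 | result := 0 | iter idx=3: | result := 3 | iter pos=0: | result := 9 | delta := 0 | iter idx=1: | delta := 2 | iter idx=2: | delta := 4 | iter idx=3: | delta := 7 | iter idx=4: | delta := 11 | iter idx=5: | delta := 16 | iter idx=6: | delta := 22 | iter idx=7: | delta := 29 | iter idx=8: | delta := 37 | count := 2 | result 27 | revised: total := -2 | count := -8 | ((((count + base) - (step + -5)) == (total * count)) && ((step + count) <= (-1 + -2))): false | total := 6 | result := 0 | result := 3 | iter pos=0: | result := 9 | loop over idx: empty range | delta := 0 | iter idx=1: | delta := 2 | iter idx=2: | delta := 4 | iter idx=3: | delta := 7 | iter idx=4: | delta := 11 | iter idx=5: | delta := 16 | iter idx=6: | delta := 22 | iter idx=7: | delta := 29 | iter idx=8: | delta := 37 | count := 2 | result 27 — matching result 27.
verdict: equivalent


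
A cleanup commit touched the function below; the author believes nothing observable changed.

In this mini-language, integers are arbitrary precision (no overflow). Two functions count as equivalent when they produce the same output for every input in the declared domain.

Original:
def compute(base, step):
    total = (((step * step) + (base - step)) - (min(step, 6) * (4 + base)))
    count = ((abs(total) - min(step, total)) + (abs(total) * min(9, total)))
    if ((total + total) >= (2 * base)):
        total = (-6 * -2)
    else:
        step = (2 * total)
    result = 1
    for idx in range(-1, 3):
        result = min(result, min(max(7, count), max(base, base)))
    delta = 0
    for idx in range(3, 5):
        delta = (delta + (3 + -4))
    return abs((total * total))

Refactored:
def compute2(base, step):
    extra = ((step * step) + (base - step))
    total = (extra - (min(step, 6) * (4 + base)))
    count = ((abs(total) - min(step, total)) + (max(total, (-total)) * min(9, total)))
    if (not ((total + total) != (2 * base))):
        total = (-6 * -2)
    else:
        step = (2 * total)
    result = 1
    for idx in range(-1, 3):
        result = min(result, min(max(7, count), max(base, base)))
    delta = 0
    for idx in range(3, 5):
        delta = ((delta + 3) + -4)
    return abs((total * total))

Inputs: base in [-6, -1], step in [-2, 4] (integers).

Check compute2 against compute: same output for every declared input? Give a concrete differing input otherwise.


Consider the input base=-6, step=-2.
compute: total becomes -4; next count becomes -8; next ((total + total) >= (2 * base)) evaluates to true; next total becomes 12; next result becomes 1; next at idx=-1:; next result becomes -6; next at idx=0:; next result becomes -6; next at idx=1:; next result becomes -6; next at idx=2:; next result becomes -6; next delta becomes 0; next at idx=3:; next delta becomes -1; next at idx=4:; next delta becomes -2; next final value 144
compute2: extra becomes 0; next total becomes -4; next count becomes -8; next (not ((total + total) != (2 * base))) evaluates to false; next step becomes -8; next result becomes 1; next at idx=-1:; next result becomes -6; next at idx=0:; next result becomes -6; next at idx=1:; next result becomes -6; next at idx=2:; next result becomes -6; next delta becomes 0; next at idx=3:; next delta becomes -1; next at idx=4:; next delta becomes -2; next final value 16
144 and 16 differ, so these are not the same function on this domain.
verdict: not equivalent; witness: base=-6, step=-2


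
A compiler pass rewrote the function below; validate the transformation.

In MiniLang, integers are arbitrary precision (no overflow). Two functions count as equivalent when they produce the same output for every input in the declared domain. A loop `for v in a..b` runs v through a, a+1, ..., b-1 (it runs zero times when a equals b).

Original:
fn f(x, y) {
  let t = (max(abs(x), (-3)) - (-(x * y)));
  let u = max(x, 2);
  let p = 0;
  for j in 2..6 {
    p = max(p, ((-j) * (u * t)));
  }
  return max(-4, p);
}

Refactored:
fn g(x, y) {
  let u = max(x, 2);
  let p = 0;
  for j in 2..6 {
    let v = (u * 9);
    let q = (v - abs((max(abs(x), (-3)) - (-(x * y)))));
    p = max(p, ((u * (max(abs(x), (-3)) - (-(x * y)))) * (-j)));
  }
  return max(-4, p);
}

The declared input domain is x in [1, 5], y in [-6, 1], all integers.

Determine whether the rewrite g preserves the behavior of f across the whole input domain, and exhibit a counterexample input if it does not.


Differences: constant usage differs; arithmetic usage differs; min/max/abs usage differs; local variable names differ; statement counts differ — yet all 40 inputs agree.
verdict: equivalent


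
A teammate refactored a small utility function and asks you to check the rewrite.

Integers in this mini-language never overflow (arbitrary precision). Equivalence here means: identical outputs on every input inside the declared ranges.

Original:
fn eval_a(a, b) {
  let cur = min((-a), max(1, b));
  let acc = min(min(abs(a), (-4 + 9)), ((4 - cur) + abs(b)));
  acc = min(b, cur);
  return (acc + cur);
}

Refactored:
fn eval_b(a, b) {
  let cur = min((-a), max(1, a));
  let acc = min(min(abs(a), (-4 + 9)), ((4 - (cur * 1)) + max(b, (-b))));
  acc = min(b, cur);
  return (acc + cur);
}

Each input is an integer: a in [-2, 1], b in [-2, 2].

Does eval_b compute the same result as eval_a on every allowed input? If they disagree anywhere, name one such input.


These are not equivalent — on a=-2, b=2 the outputs split (4 vs 2).
eval_a: cur = 2; acc = 2; acc = 2; return 4
eval_b: cur = 1; acc = 2; acc = 1; return 2
verdict: not equivalent; witness: a=-2, b=2


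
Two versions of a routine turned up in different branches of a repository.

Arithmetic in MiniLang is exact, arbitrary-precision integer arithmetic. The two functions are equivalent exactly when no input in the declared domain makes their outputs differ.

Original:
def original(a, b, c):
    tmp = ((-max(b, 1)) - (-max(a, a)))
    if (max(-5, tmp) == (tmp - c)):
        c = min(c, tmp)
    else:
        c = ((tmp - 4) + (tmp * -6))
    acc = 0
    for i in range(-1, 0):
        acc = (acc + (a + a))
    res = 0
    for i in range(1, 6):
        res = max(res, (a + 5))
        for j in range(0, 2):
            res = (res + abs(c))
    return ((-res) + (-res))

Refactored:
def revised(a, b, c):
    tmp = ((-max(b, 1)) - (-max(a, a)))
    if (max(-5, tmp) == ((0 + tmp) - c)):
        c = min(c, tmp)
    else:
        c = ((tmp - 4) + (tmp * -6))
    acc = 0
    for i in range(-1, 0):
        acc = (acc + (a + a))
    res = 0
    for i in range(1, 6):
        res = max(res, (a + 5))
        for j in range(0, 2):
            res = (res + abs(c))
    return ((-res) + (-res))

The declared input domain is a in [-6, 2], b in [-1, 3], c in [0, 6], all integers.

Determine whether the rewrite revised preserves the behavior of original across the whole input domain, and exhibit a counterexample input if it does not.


The two are interchangeable: constant usage differs; and arithmetic usage differs, and every declared input agrees.
Spot check at a=-2, b=1, c=5 — original: tmp becomes -3; next (max(-5, tmp) == (tmp - c)) evaluates to false; next c becomes 11; next acc becomes 0; next at i=-1:; next acc becomes -4; next res becomes 0; next at i=1:; next res becomes 3; next at j=0:; next res becomes 14; next at j=1:; next res becomes 25; next at i=2:; next res becomes 25; next at j=0:; next res becomes 36; next at j=1:; next res becomes 47; next at i=3:; next res becomes 47; next at j=0:; next res becomes 58; next at j=1:; next res becomes 69; next at i=4:; next res becomes 69; next at j=0:; next res becomes 80; next at j=1:; next res becomes 91; next at i=5:; next res becomes 91; next at j=0:; next res becomes 102; next at j=1:; next res becomes 113; next final value -226. revised: tmp becomes -3; next (max(-5, tmp) == ((0 + tmp) - c)) evaluates to false; next c becomes 11; next acc becomes 0; next at i=-1:; next acc becomes -4; next res becomes 0; next at i=1:; next res becomes 3; next at j=0:; next res becomes 14; next at j=1:; next res becomes 25; next at i=2:; next res becomes 25; next at j=0:; next res becomes 36; next at j=1:; next res becomes 47; next at i=3:; next res becomes 47; next at j=0:; next res becomes 58; next at j=1:; next res becomes 69; next at i=4:; next res becomes 69; next at j=0:; next res becomes 80; next at j=1:; next res becomes 91; next at i=5:; next res becomes 91; next at j=0:; next res becomes 102; next at j=1:; next res becomes 113; next final value -226. Both give -226.
Sweeping the whole domain (315 inputs) finds no disagreement.
verdict: equivalent


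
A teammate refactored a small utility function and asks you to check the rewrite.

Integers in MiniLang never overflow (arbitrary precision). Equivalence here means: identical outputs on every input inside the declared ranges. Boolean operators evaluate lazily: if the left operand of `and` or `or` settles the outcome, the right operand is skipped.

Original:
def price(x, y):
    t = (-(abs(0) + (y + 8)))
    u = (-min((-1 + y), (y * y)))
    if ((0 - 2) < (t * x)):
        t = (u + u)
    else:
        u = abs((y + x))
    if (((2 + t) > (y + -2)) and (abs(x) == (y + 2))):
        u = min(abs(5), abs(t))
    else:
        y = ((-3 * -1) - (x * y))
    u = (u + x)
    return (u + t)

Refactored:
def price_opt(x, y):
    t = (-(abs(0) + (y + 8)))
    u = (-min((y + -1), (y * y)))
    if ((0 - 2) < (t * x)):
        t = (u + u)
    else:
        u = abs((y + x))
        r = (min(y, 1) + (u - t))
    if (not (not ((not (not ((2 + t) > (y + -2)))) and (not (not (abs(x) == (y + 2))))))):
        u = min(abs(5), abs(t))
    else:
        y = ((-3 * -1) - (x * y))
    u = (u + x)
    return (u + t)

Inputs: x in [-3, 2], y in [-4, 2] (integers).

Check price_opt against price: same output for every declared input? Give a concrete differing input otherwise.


This is a faithful refactor — boolean connective usage differs, statement counts differ, arithmetic usage differs, min/max/abs usage differs, local variable names differ, constant usage differs, but the computed results match everywhere.
Tracing x=-2, y=0: price: t := -8 | u := 1 | ((0 - 2) < (t * x)): true | t := 2 | (((2 + t) > (y + -2)) and (abs(x) == (y + 2))): true | u := 2 | u := 0 | result 2 | price_opt: t := -8 | u := 1 | ((0 - 2) < (t * x)): true | t := 2 | (not (not ((not (not ((2 + t) > (y + -2)))) and (not (not (abs(x) == (y + 2))))))): true | u := 2 | u := 0 | result 2 — matching result 2.
Checked all 42 inputs in the declared domain: the outputs agree on every one.
verdict: equivalent


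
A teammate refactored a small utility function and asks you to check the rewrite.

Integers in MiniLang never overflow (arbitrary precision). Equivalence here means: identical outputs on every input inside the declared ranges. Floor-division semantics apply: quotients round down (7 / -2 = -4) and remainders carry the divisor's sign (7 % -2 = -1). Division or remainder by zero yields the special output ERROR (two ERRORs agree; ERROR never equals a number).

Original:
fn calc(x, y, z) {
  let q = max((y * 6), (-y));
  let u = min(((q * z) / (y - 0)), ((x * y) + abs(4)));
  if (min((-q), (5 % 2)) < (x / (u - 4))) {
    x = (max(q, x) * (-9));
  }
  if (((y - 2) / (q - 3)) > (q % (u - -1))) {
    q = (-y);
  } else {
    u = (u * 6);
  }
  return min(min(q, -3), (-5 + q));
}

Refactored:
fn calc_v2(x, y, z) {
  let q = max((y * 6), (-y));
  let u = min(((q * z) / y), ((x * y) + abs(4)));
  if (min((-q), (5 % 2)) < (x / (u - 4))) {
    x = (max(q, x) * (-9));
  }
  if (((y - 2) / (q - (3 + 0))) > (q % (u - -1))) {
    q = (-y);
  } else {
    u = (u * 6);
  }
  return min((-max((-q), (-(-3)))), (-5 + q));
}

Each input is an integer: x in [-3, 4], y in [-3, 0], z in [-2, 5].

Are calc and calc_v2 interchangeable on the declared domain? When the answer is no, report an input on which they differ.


Although min/max/abs usage differs; also arithmetic usage differs, 256/256 inputs agree.
verdict: equivalent


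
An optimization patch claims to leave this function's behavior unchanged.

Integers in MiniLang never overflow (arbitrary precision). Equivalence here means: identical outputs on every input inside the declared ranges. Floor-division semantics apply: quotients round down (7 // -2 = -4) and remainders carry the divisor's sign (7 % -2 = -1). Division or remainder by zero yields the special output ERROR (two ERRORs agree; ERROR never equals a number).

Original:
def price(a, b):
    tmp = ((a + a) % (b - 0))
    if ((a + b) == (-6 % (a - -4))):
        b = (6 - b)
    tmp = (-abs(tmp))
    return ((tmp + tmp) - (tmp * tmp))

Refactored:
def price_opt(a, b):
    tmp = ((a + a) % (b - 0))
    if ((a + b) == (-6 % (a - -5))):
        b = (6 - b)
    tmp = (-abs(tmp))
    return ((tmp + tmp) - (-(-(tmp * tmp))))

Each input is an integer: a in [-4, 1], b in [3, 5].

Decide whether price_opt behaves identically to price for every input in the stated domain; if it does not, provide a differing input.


The rewrite breaks on a=-4, b=3, where the results are ERROR and -3.
price: tmp = 1; division by zero -> ERROR
price_opt: tmp = 1; ((a + b) == (-6 % (a - -5))) -> false; tmp = -1; return -3
verdict: not equivalent; witness: a=-4, b=3


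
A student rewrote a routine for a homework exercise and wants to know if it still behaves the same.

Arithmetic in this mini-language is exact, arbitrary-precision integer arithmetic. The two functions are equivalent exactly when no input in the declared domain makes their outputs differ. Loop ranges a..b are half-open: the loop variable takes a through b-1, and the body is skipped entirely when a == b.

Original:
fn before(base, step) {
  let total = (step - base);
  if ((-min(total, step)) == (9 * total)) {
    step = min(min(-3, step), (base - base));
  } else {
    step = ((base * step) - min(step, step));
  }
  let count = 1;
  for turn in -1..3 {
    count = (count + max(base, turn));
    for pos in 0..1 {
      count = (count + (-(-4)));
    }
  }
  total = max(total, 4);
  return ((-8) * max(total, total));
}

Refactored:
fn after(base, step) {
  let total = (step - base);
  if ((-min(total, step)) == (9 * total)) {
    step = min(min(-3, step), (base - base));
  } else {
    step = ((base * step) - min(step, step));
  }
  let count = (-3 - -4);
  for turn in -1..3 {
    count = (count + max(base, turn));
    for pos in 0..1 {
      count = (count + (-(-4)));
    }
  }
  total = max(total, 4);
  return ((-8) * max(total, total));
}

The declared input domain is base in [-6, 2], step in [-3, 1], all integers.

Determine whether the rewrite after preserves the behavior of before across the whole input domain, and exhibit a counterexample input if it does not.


The two versions differ — the changes include arithmetic usage differs, plus constant usage differs.
As a probe, take base=-2, step=1: before runs total := 3 | ((-min(total, step)) == (9 * total)): false | step := -3 | count := 1 | iter turn=-1: | count := 0 | iter pos=0: | count := 4 | iter turn=0: | count := 4 | iter pos=0: | count := 8 | iter turn=1: | count := 9 | iter pos=0: | count := 13 | iter turn=2: | count := 15 | iter pos=0: | count := 19 | total := 4 | result -32; after runs total := 3 | ((-min(total, step)) == (9 * total)): false | step := -3 | count := 1 | iter turn=-1: | count := 0 | iter pos=0: | count := 4 | iter turn=0: | count := 4 | iter pos=0: | count := 8 | iter turn=1: | count := 9 | iter pos=0: | count := 13 | iter turn=2: | count := 15 | iter pos=0: | count := 19 | total := 4 | result -32; both end at -32.
Every one of the 45 inputs gives matching results.
verdict: equivalent


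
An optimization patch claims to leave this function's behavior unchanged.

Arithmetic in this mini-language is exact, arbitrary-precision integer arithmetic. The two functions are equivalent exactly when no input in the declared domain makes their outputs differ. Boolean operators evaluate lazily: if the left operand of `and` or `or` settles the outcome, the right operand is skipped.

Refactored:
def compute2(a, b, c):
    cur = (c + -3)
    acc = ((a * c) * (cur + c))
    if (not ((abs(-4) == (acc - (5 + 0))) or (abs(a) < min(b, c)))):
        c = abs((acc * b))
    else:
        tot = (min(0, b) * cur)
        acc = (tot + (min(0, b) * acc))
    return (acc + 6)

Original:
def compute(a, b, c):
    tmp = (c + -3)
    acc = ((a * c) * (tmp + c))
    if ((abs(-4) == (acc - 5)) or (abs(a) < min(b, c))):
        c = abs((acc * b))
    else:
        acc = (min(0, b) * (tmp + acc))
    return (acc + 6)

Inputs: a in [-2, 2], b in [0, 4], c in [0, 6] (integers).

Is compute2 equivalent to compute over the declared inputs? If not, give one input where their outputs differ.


On input a=-2, b=0, c=1, compute returns 6 while compute2 returns 8.
verdict: not equivalent; witness: a=-2, b=0, c=1
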